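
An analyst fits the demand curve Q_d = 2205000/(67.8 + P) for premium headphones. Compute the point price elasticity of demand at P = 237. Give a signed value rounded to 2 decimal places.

dQ_d/dP = −2205000/(67.8 + P)² = -23.7344. At P = 237, Q_d = 7234.25.
Ed = (dQ_d/dP)·(P/Q_d) = (-23.7344) × (237/7234.25) = -0.7775…

-0.78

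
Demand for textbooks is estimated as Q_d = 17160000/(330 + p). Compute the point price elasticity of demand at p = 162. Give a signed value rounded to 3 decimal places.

dQ_d/dp = −17160000/(330 + p)² = -70.8903. At p = 162, Q_d = 34878.
Ed = (dQ_d/dp)·(p/Q_d) = (-70.8903) × (162/34878) = -0.32926…

-0.329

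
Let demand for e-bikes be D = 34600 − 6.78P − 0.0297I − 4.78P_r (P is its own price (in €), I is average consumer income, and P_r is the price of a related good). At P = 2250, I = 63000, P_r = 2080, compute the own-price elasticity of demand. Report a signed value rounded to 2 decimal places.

At the given values, D = 34600 − 6.78(2250) − 0.0297(63000) − 4.78(2080) = 7531.5.
∂D/∂P = −6.78.
E = (-6.78) × (2250/7531.5) = -2.0254…

-2.03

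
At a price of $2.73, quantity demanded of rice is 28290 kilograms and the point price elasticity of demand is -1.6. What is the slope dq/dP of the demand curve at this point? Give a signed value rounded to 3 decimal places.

Ed = (dq/dP)·(P/q) ⇒ dq/dP = Ed·q/P = (-1.6)·28290/2.73 = -16580.21978…

-16580.220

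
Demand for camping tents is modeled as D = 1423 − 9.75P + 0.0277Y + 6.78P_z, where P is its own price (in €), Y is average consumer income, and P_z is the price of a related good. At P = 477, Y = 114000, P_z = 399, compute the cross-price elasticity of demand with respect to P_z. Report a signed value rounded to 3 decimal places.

At the given values, D = 1423 − 9.75(477) + 0.0277(114000) + 6.78(399) = 2635.27.
∂D/∂P_z = 6.78.
E = (6.78) × (399/2635.27) = 1.02654…

1.027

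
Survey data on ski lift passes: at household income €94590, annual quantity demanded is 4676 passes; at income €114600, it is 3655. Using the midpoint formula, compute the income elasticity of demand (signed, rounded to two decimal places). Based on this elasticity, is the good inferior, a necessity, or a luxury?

%ΔQ = (3655 − 4676)/[( 4676 + 3655)/2] = -1021/4165.5 = -0.245108…
%ΔIncome = (114600 − 94590)/[( 94590 + 114600)/2] = 20010/104595 = 0.191309…
E_income = (-1021/4165.5) / (20010/104595) = -1.2812…
E_income < 0 ⇒ inferior good.

-1.28; inferior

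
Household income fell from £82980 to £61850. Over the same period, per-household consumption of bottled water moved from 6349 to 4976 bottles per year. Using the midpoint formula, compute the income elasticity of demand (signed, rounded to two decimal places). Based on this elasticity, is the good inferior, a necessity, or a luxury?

0.83; necessity

%ΔQ = (4976 − 6349)/[( 6349 + 4976)/2] = -1373/5662.5 = -0.242472…
%ΔIncome = (61850 − 82980)/[( 82980 + 61850)/2] = -21130/72415 = -0.291790…
E_income = (-1373/5662.5) / (-21130/72415) = 0.8309…
0 < E_income < 1 ⇒ normal good, necessity.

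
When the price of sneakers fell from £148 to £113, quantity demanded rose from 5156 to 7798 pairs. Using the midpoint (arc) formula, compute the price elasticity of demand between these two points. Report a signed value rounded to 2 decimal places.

-1.52

%ΔQ = (7798 − 5156) / [(5156 + 7798)/2] = 2642/6477 = 0.407904…
%ΔP = (113 − 148) / [(148 + 113)/2] = -35/130.5 = -0.268199…
Arc Ed = %ΔQ / %ΔP = (2642/6477) / (-35/130.5) = -1.5209…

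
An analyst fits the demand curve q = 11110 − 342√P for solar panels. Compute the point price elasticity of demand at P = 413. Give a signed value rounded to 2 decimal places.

dq/dP = −342/(2√P) = -8.41436. At P = 413, q = 4159.74.
Ed = (dq/dP)·(P/q) = (-8.41436) × (413/4159.74) = -0.8354…

-0.84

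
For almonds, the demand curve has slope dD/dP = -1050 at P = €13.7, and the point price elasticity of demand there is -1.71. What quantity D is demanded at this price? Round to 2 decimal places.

8412.28

Ed = (dD/dP)·(P/D) ⇒ D = (dD/dP)·P/Ed = (-1050)·13.7/(-1.71) = 8412.2807…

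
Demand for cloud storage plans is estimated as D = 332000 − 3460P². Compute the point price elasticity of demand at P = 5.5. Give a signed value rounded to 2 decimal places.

-0.92

dD/dP = −2·3460·P = -38060. At P = 5.5, D = 227335.
Ed = (dD/dP)·(P/D) = (-38060) × (5.5/227335) = -0.9207…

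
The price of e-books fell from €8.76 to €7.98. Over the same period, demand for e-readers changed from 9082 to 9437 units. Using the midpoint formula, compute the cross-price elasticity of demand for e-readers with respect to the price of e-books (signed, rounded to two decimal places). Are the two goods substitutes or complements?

%ΔQ_{e-readers} = (9437 − 9082)/avg = 355/9259.5 = 0.038339…
%ΔP_{e-books} = (7.98 − 8.76)/avg = -0.78/8.37 = -0.093189…
E_cross = (355/9259.5) / (-0.78/8.37) = -0.4114…
E_cross < 0 ⇒ the goods are complements.

-0.41; complements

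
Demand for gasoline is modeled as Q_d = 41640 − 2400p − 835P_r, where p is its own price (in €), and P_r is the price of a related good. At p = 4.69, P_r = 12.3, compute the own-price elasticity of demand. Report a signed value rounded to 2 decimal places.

-0.56

At the given values, Q_d = 41640 − 2400(4.69) − 835(12.3) = 20113.5.
∂Q_d/∂p = −2400.
E = (-2400) × (4.69/20113.5) = -0.5596…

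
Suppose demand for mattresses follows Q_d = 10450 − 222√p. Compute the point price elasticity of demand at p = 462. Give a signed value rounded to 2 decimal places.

dQ_d/dp = −222/(2√p) = -5.16419. At p = 462, Q_d = 5678.29.
Ed = (dQ_d/dp)·(p/Q_d) = (-5.16419) × (462/5678.29) = -0.4201…

-0.42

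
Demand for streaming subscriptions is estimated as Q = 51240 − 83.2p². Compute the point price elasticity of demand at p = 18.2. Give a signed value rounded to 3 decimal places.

dQ/dp = −2·83.2·p = -3028.48. At p = 18.2, Q = 23680.832.
Ed = (dQ/dp)·(p/Q) = (-3028.48) × (18.2/23680.832) = -2.32755…

-2.328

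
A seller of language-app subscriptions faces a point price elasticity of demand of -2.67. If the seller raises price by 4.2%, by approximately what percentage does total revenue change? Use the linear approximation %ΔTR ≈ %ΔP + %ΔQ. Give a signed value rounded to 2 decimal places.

-7.01%

%ΔQ ≈ Ed × %ΔP = (-2.67) × (+4.2%) = -11.2140%
%ΔTR ≈ %ΔP + %ΔQ = (+4.2%) + (-11.2140%) = -7.0140%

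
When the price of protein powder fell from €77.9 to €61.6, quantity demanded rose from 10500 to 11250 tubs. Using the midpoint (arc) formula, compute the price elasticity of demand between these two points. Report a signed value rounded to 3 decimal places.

-0.295

%ΔQ = (11250 − 10500) / [(10500 + 11250)/2] = 750/10875 = 0.068965…
%ΔP = (61.6 − 77.9) / [(77.9 + 61.6)/2] = -16.3/69.75 = -0.233691…
Arc Ed = %ΔQ / %ΔP = (750/10875) / (-16.3/69.75) = -0.29511…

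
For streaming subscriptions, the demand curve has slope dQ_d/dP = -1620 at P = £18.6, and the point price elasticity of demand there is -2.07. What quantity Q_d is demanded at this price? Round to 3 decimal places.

Ed = (dQ_d/dP)·(P/Q_d) ⇒ Q_d = (dQ_d/dP)·P/Ed = (-1620)·18.6/(-2.07) = 14556.52173…

14556.522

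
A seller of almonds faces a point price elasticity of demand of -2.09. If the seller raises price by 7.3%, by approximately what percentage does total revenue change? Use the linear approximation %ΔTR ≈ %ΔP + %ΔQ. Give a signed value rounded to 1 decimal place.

%ΔQ ≈ Ed × %ΔP = (-2.09) × (+7.3%) = -15.2570%
%ΔTR ≈ %ΔP + %ΔQ = (+7.3%) + (-15.2570%) = -7.9570%

-8.0%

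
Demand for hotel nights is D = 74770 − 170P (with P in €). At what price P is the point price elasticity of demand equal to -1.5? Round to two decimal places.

263.89

Ed = −170P/(74770 − 170P). Set this equal to -1.5:
170P = 1.5·(74770 − 170P) ⇒ 170P(1 + 1.5) = 1.5·74770
P = 1.5·74770 / (170·2.5) = 263.8941…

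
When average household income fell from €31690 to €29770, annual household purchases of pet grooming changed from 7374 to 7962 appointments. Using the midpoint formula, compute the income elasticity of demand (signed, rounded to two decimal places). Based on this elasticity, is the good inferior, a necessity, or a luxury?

%ΔQ = (7962 − 7374)/[( 7374 + 7962)/2] = 588/7668 = 0.076682…
%ΔIncome = (29770 − 31690)/[( 31690 + 29770)/2] = -1920/30730 = -0.062479…
E_income = (588/7668) / (-1920/30730) = -1.2273…
E_income < 0 ⇒ inferior good.

-1.23; inferior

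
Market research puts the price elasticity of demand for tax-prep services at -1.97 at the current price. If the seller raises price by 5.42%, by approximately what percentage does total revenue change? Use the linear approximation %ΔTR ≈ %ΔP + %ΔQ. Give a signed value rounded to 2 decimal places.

-5.26%

%ΔQ ≈ Ed × %ΔP = (-1.97) × (+5.42%) = -10.6774%
%ΔTR ≈ %ΔP + %ΔQ = (+5.42%) + (-10.6774%) = -5.2574%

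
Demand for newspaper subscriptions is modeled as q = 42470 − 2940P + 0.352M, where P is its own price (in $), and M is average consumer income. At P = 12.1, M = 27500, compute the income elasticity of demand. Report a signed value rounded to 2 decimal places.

At the given values, q = 42470 − 2940(12.1) + 0.352(27500) = 16576.
∂q/∂M = 0.352.
E = (0.352) × (27500/16576) = 0.5839…

0.58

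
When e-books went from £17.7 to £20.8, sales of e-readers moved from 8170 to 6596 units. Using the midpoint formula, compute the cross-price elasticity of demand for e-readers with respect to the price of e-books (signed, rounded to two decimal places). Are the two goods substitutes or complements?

-1.32; complements

%ΔQ_{e-readers} = (6596 − 8170)/avg = -1574/7383 = -0.213192…
%ΔP_{e-books} = (20.8 − 17.7)/avg = 3.1/19.25 = 0.161038…
E_cross = (-1574/7383) / (3.1/19.25) = -1.3238…
E_cross < 0 ⇒ the goods are complements.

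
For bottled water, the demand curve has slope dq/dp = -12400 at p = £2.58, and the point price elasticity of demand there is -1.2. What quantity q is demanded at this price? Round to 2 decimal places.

26660.00

Ed = (dq/dp)·(p/q) ⇒ q = (dq/dp)·p/Ed = (-12400)·2.58/(-1.2) = 26660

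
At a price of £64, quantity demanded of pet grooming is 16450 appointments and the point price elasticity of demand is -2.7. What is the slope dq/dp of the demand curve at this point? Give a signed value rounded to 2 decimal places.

-693.98

Ed = (dq/dp)·(p/q) ⇒ dq/dp = Ed·q/p = (-2.7)·16450/64 = -693.9843…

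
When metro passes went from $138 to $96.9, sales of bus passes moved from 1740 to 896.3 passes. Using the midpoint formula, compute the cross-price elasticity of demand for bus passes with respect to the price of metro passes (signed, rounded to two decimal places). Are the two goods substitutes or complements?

1.83; substitutes

%ΔQ_{bus passes} = (896.3 − 1740)/avg = -843.7/1318.15 = -0.640063…
%ΔP_{metro passes} = (96.9 − 138)/avg = -41.1/117.45 = -0.349936…
E_cross = (-843.7/1318.15) / (-41.1/117.45) = 1.8290…
E_cross > 0 ⇒ the goods are substitutes.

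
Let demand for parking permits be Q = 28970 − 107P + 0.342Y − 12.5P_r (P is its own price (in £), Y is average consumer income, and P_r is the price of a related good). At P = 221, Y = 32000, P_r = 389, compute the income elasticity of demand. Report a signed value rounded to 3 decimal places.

At the given values, Q = 28970 − 107(221) + 0.342(32000) − 12.5(389) = 11404.5.
∂Q/∂Y = 0.342.
E = (0.342) × (32000/11404.5) = 0.95962…

0.960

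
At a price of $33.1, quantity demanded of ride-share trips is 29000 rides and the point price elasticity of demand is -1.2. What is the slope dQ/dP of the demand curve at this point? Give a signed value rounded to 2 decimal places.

Ed = (dQ/dP)·(P/Q) ⇒ dQ/dP = Ed·Q/P = (-1.2)·29000/33.1 = -1051.3595…

-1051.36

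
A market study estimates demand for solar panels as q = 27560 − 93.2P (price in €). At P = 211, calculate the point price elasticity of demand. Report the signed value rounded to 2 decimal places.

dq/dP = −93.2. At P = 211, q = 27560 − 93.2(211) = 7894.8.
Ed = (dq/dP)·(P/q) = −93.2 × (211/7894.8) = -2.4909…

-2.49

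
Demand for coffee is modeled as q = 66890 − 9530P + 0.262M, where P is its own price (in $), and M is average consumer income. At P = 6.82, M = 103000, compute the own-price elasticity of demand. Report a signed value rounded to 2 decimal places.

At the given values, q = 66890 − 9530(6.82) + 0.262(103000) = 28881.4.
∂q/∂P = −9530.
E = (-9530) × (6.82/28881.4) = -2.2503…

-2.25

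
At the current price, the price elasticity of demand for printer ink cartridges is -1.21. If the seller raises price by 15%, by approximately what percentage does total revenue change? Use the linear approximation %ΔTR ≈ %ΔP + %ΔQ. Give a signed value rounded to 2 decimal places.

%ΔQ ≈ Ed × %ΔP = (-1.21) × (+15%) = -18.1500%
%ΔTR ≈ %ΔP + %ΔQ = (+15%) + (-18.1500%) = -3.1500%

-3.15%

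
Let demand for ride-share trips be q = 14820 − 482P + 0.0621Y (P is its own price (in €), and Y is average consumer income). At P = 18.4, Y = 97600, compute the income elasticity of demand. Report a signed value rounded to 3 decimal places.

0.505

At the given values, q = 14820 − 482(18.4) + 0.0621(97600) = 12012.16.
∂q/∂Y = 0.0621.
E = (0.0621) × (97600/12012.16) = 0.50456…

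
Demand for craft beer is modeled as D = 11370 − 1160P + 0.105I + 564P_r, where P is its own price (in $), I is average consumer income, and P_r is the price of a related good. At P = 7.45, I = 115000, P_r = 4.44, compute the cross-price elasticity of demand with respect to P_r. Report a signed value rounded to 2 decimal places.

0.14

At the given values, D = 11370 − 1160(7.45) + 0.105(115000) + 564(4.44) = 17307.16.
∂D/∂P_r = 564.
E = (564) × (4.44/17307.16) = 0.1446…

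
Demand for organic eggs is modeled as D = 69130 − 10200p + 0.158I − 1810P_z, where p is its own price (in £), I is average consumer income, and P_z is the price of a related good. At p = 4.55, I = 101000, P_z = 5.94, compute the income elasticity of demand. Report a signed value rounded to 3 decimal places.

0.571

At the given values, D = 69130 − 10200(4.55) + 0.158(101000) − 1810(5.94) = 27926.6.
∂D/∂I = 0.158.
E = (0.158) × (101000/27926.6) = 0.57142…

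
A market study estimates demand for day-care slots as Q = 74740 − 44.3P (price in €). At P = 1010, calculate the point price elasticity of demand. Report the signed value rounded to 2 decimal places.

-1.49

dQ/dP = −44.3. At P = 1010, Q = 74740 − 44.3(1010) = 29997.
Ed = (dQ/dP)·(P/Q) = −44.3 × (1010/29997) = -1.4915…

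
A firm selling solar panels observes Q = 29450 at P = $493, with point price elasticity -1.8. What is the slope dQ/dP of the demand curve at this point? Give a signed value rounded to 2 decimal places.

-107.53

Ed = (dQ/dP)·(P/Q) ⇒ dQ/dP = Ed·Q/P = (-1.8)·29450/493 = -107.5253…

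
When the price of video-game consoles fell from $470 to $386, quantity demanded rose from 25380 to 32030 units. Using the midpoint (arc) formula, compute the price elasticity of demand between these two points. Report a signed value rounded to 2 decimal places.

-1.18

%ΔQ = (32030 − 25380) / [(25380 + 32030)/2] = 6650/28705 = 0.231666…
%ΔP = (386 − 470) / [(470 + 386)/2] = -84/428 = -0.196261…
Arc Ed = %ΔQ / %ΔP = (6650/28705) / (-84/428) = -1.1803…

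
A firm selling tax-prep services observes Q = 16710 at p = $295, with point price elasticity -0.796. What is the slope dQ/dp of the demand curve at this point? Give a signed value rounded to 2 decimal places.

Ed = (dQ/dp)·(p/Q) ⇒ dQ/dp = Ed·Q/p = (-0.796)·16710/295 = -45.0886…

-45.09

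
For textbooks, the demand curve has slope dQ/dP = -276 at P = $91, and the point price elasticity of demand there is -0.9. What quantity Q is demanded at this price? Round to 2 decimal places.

Ed = (dQ/dP)·(P/Q) ⇒ Q = (dQ/dP)·P/Ed = (-276)·91/(-0.9) = 27906.6666…

27906.67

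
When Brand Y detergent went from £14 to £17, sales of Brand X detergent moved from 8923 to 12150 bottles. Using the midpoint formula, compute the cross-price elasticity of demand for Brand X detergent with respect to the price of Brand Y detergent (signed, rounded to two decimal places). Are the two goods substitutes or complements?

1.58; substitutes

%ΔQ_{Brand X detergent} = (12150 − 8923)/avg = 3227/10536.5 = 0.306268…
%ΔP_{Brand Y detergent} = (17 − 14)/avg = 3/15.5 = 0.193548…
E_cross = (3227/10536.5) / (3/15.5) = 1.5823…
E_cross > 0 ⇒ the goods are substitutes.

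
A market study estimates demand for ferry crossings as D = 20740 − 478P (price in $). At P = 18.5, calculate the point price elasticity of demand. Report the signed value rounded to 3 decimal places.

dD/dP = −478. At P = 18.5, D = 20740 − 478(18.5) = 11897.
Ed = (dD/dP)·(P/D) = −478 × (18.5/11897) = -0.74329…

-0.743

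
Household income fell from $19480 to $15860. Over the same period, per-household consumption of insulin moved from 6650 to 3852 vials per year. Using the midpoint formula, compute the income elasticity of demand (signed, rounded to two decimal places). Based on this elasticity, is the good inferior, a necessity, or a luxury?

%ΔQ = (3852 − 6650)/[( 6650 + 3852)/2] = -2798/5251 = -0.532850…
%ΔIncome = (15860 − 19480)/[( 19480 + 15860)/2] = -3620/17670 = -0.204867…
E_income = (-2798/5251) / (-3620/17670) = 2.6009…
E_income > 1 ⇒ normal good, luxury.

2.60; luxury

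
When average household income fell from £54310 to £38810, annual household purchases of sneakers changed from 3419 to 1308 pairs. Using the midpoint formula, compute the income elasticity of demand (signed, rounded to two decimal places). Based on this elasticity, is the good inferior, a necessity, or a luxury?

2.68; luxury

%ΔQ = (1308 − 3419)/[( 3419 + 1308)/2] = -2111/2363.5 = -0.893166…
%ΔIncome = (38810 − 54310)/[( 54310 + 38810)/2] = -15500/46560 = -0.332903…
E_income = (-2111/2363.5) / (-15500/46560) = 2.6829…
E_income > 1 ⇒ normal good, luxury.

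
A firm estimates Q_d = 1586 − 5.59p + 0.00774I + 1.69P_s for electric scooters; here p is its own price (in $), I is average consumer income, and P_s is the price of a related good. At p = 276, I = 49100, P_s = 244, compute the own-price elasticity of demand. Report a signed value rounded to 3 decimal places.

At the given values, Q_d = 1586 − 5.59(276) + 0.00774(49100) + 1.69(244) = 835.554.
∂Q_d/∂p = −5.59.
E = (-5.59) × (276/835.554) = -1.84648…

-1.846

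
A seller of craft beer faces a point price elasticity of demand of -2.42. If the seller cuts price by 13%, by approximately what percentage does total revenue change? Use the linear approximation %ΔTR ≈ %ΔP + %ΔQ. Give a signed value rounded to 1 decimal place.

%ΔQ ≈ Ed × %ΔP = (-2.42) × (-13%) = +31.4600%
%ΔTR ≈ %ΔP + %ΔQ = (-13%) + (+31.4600%) = +18.4600%

+18.5%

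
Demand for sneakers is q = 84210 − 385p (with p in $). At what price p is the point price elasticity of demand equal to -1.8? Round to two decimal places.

140.61

Ed = −385p/(84210 − 385p). Set this equal to -1.8:
385p = 1.8·(84210 − 385p) ⇒ 385p(1 + 1.8) = 1.8·84210
p = 1.8·84210 / (385·2.8) = 140.6103…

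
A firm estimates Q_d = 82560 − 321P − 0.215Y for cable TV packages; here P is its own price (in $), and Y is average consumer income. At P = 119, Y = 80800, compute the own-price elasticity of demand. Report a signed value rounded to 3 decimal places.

-1.415

At the given values, Q_d = 82560 − 321(119) − 0.215(80800) = 26989.
∂Q_d/∂P = −321.
E = (-321) × (119/26989) = -1.41535…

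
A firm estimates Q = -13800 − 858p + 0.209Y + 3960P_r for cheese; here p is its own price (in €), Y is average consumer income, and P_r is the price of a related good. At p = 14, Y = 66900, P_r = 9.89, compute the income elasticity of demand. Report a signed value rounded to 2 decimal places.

At the given values, Q = -13800 − 858(14) + 0.209(66900) + 3960(9.89) = 27334.5.
∂Q/∂Y = 0.209.
E = (0.209) × (66900/27334.5) = 0.5115…

0.51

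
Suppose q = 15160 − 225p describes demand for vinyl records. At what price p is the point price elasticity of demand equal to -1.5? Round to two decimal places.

Ed = −225p/(15160 − 225p). Set this equal to -1.5:
225p = 1.5·(15160 − 225p) ⇒ 225p(1 + 1.5) = 1.5·15160
p = 1.5·15160 / (225·2.5) = 40.4266…

40.43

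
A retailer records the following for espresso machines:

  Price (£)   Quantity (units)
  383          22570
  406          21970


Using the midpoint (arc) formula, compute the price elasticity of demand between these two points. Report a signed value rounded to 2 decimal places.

-0.46

%ΔQ = (21970 − 22570) / [(22570 + 21970)/2] = -600/22270 = -0.026942…
%ΔP = (406 − 383) / [(383 + 406)/2] = 23/394.5 = 0.058301…
Arc Ed = %ΔQ / %ΔP = (-600/22270) / (23/394.5) = -0.4621…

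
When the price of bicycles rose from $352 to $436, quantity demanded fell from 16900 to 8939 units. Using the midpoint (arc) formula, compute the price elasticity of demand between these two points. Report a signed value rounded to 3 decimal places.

%ΔQ = (8939 − 16900) / [(16900 + 8939)/2] = -7961/12919.5 = -0.616200…
%ΔP = (436 − 352) / [(352 + 436)/2] = 84/394 = 0.213197…
Arc Ed = %ΔQ / %ΔP = (-7961/12919.5) / (84/394) = -2.89027…

-2.890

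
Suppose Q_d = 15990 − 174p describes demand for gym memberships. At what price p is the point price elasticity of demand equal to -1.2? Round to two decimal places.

50.13

Ed = −174p/(15990 − 174p). Set this equal to -1.2:
174p = 1.2·(15990 − 174p) ⇒ 174p(1 + 1.2) = 1.2·15990
p = 1.2·15990 / (174·2.2) = 50.1253…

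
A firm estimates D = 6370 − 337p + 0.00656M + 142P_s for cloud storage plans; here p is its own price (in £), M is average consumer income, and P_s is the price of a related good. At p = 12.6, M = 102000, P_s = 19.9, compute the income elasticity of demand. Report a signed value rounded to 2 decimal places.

0.12

At the given values, D = 6370 − 337(12.6) + 0.00656(102000) + 142(19.9) = 5618.72.
∂D/∂M = 0.00656.
E = (0.00656) × (102000/5618.72) = 0.1190…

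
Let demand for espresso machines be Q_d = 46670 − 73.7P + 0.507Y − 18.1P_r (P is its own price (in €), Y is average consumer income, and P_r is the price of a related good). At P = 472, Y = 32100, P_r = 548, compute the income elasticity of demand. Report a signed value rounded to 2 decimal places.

At the given values, Q_d = 46670 − 73.7(472) + 0.507(32100) − 18.1(548) = 18239.5.
∂Q_d/∂Y = 0.507.
E = (0.507) × (32100/18239.5) = 0.8922…

0.89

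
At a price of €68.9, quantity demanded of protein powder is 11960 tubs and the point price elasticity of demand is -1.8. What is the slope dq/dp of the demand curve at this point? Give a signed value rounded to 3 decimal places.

Ed = (dq/dp)·(p/q) ⇒ dq/dp = Ed·q/p = (-1.8)·11960/68.9 = -312.45283…

-312.453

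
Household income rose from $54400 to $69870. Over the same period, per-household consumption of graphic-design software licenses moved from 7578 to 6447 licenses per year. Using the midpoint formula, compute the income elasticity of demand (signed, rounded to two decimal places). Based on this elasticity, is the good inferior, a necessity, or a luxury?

%ΔQ = (6447 − 7578)/[( 7578 + 6447)/2] = -1131/7012.5 = -0.161283…
%ΔIncome = (69870 − 54400)/[( 54400 + 69870)/2] = 15470/62135 = 0.248974…
E_income = (-1131/7012.5) / (15470/62135) = -0.6477…
E_income < 0 ⇒ inferior good.

-0.65; inferior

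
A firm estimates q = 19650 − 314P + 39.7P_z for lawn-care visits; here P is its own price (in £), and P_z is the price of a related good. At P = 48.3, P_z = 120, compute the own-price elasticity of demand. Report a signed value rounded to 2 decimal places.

At the given values, q = 19650 − 314(48.3) + 39.7(120) = 9247.8.
∂q/∂P = −314.
E = (-314) × (48.3/9247.8) = -1.6399…

-1.64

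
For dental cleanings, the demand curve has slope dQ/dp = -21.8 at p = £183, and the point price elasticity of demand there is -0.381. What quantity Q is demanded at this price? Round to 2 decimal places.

Ed = (dQ/dp)·(p/Q) ⇒ Q = (dQ/dp)·p/Ed = (-21.8)·183/(-0.381) = 10470.8661…

10470.87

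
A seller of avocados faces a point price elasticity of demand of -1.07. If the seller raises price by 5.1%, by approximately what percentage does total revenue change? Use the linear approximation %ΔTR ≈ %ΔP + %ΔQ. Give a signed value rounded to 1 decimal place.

%ΔQ ≈ Ed × %ΔP = (-1.07) × (+5.1%) = -5.4570%
%ΔTR ≈ %ΔP + %ΔQ = (+5.1%) + (-5.4570%) = -0.3570%

-0.4%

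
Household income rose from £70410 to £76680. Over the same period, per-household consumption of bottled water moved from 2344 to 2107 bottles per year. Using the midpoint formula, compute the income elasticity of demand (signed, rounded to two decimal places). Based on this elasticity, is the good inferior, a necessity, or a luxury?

-1.25; inferior

%ΔQ = (2107 − 2344)/[( 2344 + 2107)/2] = -237/2225.5 = -0.106492…
%ΔIncome = (76680 − 70410)/[( 70410 + 76680)/2] = 6270/73545 = 0.085253…
E_income = (-237/2225.5) / (6270/73545) = -1.2491…
E_income < 0 ⇒ inferior good.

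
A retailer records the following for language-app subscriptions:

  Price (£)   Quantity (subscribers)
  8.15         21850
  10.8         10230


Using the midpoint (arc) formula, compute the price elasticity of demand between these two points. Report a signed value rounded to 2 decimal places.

-2.59

%ΔQ = (10230 − 21850) / [(21850 + 10230)/2] = -11620/16040 = -0.724438…
%ΔP = (10.8 − 8.15) / [(8.15 + 10.8)/2] = 2.65/9.475 = 0.279683…
Arc Ed = %ΔQ / %ΔP = (-11620/16040) / (2.65/9.475) = -2.5902…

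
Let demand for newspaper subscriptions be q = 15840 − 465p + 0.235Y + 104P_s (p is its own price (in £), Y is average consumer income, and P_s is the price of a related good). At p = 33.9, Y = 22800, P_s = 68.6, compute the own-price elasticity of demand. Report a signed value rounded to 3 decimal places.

-1.254

At the given values, q = 15840 − 465(33.9) + 0.235(22800) + 104(68.6) = 12568.9.
∂q/∂p = −465.
E = (-465) × (33.9/12568.9) = -1.25416…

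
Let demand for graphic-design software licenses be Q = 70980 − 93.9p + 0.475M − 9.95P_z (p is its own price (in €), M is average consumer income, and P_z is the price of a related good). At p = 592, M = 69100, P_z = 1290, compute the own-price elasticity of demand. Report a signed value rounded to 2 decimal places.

-1.57

At the given values, Q = 70980 − 93.9(592) + 0.475(69100) − 9.95(1290) = 35378.2.
∂Q/∂p = −93.9.
E = (-93.9) × (592/35378.2) = -1.5712…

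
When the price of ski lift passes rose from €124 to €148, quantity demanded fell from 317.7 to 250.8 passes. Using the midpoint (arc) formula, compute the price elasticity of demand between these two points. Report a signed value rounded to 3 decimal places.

%ΔQ = (250.8 − 317.7) / [(317.7 + 250.8)/2] = -66.9/284.25 = -0.235356…
%ΔP = (148 − 124) / [(124 + 148)/2] = 24/136 = 0.176470…
Arc Ed = %ΔQ / %ΔP = (-66.9/284.25) / (24/136) = -1.33368…

-1.334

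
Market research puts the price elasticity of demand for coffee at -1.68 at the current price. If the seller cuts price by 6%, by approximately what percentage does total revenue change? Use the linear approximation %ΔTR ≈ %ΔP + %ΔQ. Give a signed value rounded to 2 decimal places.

%ΔQ ≈ Ed × %ΔP = (-1.68) × (-6%) = +10.0800%
%ΔTR ≈ %ΔP + %ΔQ = (-6%) + (+10.0800%) = +4.0800%

+4.08%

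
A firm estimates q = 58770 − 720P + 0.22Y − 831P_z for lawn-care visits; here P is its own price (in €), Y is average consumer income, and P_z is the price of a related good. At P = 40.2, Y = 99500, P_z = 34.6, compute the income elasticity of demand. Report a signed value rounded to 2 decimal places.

0.95

At the given values, q = 58770 − 720(40.2) + 0.22(99500) − 831(34.6) = 22963.4.
∂q/∂Y = 0.22.
E = (0.22) × (99500/22963.4) = 0.9532…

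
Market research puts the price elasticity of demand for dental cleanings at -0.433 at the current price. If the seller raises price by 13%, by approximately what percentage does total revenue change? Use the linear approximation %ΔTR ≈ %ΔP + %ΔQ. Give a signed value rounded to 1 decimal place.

%ΔQ ≈ Ed × %ΔP = (-0.433) × (+13%) = -5.6290%
%ΔTR ≈ %ΔP + %ΔQ = (+13%) + (-5.6290%) = +7.3710%

+7.4%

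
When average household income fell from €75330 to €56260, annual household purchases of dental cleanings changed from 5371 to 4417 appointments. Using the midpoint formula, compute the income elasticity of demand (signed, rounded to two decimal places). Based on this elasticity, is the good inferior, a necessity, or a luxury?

%ΔQ = (4417 − 5371)/[( 5371 + 4417)/2] = -954/4894 = -0.194932…
%ΔIncome = (56260 − 75330)/[( 75330 + 56260)/2] = -19070/65795 = -0.289839…
E_income = (-954/4894) / (-19070/65795) = 0.6725…
0 < E_income < 1 ⇒ normal good, necessity.

0.67; necessity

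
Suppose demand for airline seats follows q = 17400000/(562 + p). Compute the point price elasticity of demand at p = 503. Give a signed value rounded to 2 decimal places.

dq/dp = −17400000/(562 + p)² = -15.3409. At p = 503, q = 16338.
Ed = (dq/dp)·(p/q) = (-15.3409) × (503/16338) = -0.4723…

-0.47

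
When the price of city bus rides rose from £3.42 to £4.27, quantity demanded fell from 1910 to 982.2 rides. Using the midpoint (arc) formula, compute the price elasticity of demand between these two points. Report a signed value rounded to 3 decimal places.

%ΔQ = (982.2 − 1910) / [(1910 + 982.2)/2] = -927.8/1446.1 = -0.641587…
%ΔP = (4.27 − 3.42) / [(3.42 + 4.27)/2] = 0.85/3.845 = 0.221066…
Arc Ed = %ΔQ / %ΔP = (-927.8/1446.1) / (0.85/3.845) = -2.90224…

-2.902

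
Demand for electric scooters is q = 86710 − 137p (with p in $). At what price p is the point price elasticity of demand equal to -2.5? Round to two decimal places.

Ed = −137p/(86710 − 137p). Set this equal to -2.5:
137p = 2.5·(86710 − 137p) ⇒ 137p(1 + 2.5) = 2.5·86710
p = 2.5·86710 / (137·3.5) = 452.0855…

452.09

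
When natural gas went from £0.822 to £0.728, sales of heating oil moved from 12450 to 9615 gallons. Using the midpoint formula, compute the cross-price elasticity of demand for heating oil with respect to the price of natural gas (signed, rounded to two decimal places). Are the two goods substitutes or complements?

2.12; substitutes

%ΔQ_{heating oil} = (9615 − 12450)/avg = -2835/11032.5 = -0.256968…
%ΔP_{natural gas} = (0.728 − 0.822)/avg = -0.094/0.775 = -0.121290…
E_cross = (-2835/11032.5) / (-0.094/0.775) = 2.1186…
E_cross > 0 ⇒ the goods are substitutes.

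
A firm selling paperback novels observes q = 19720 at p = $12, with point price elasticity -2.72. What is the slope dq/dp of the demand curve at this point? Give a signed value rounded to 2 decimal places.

Ed = (dq/dp)·(p/q) ⇒ dq/dp = Ed·q/p = (-2.72)·19720/12 = -4469.8666…

-4469.87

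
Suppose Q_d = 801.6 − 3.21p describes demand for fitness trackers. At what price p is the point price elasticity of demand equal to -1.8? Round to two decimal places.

Ed = −3.21p/(801.6 − 3.21p). Set this equal to -1.8:
3.21p = 1.8·(801.6 − 3.21p) ⇒ 3.21p(1 + 1.8) = 1.8·801.6
p = 1.8·801.6 / (3.21·2.8) = 160.5340…

160.53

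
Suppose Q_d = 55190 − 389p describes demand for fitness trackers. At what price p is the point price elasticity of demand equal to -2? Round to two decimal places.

Ed = −389p/(55190 − 389p). Set this equal to -2:
389p = 2·(55190 − 389p) ⇒ 389p(1 + 2) = 2·55190
p = 2·55190 / (389·3) = 94.5844…

94.58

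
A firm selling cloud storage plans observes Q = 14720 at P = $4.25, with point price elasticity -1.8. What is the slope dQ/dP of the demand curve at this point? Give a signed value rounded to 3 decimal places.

-6234.353

Ed = (dQ/dP)·(P/Q) ⇒ dQ/dP = Ed·Q/P = (-1.8)·14720/4.25 = -6234.35294…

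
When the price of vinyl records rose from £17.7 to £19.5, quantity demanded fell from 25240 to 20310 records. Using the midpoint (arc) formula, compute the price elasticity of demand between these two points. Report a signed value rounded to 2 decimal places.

%ΔQ = (20310 − 25240) / [(25240 + 20310)/2] = -4930/22775 = -0.216465…
%ΔP = (19.5 − 17.7) / [(17.7 + 19.5)/2] = 1.8/18.6 = 0.096774…
Arc Ed = %ΔQ / %ΔP = (-4930/22775) / (1.8/18.6) = -2.2368…

-2.24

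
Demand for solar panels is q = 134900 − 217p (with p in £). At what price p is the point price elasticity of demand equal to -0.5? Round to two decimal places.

207.22

Ed = −217p/(134900 − 217p). Set this equal to -0.5:
217p = 0.5·(134900 − 217p) ⇒ 217p(1 + 0.5) = 0.5·134900
p = 0.5·134900 / (217·1.5) = 207.2196…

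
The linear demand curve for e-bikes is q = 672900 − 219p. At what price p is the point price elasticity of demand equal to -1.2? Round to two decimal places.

Ed = −219p/(672900 − 219p). Set this equal to -1.2:
219p = 1.2·(672900 − 219p) ⇒ 219p(1 + 1.2) = 1.2·672900
p = 1.2·672900 / (219·2.2) = 1675.9651…

1675.97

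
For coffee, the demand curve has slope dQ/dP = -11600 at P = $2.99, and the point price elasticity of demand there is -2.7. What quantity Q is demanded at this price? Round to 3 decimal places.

Ed = (dQ/dP)·(P/Q) ⇒ Q = (dQ/dP)·P/Ed = (-11600)·2.99/(-2.7) = 12845.92592…

12845.926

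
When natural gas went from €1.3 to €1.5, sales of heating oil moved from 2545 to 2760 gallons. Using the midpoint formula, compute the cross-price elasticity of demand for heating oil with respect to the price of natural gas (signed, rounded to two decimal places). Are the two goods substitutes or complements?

%ΔQ_{heating oil} = (2760 − 2545)/avg = 215/2652.5 = 0.081055…
%ΔP_{natural gas} = (1.5 − 1.3)/avg = 0.2/1.4 = 0.142857…
E_cross = (215/2652.5) / (0.2/1.4) = 0.5673…
E_cross > 0 ⇒ the goods are substitutes.

0.57; substitutes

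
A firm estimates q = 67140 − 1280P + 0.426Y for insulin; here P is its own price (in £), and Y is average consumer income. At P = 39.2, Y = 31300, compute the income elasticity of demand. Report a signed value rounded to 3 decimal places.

At the given values, q = 67140 − 1280(39.2) + 0.426(31300) = 30297.8.
∂q/∂Y = 0.426.
E = (0.426) × (31300/30297.8) = 0.44009…

0.440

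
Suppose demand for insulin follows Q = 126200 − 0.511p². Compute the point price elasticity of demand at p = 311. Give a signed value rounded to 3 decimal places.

dQ/dp = −2·0.511·p = -317.842. At p = 311, Q = 76775.569.
Ed = (dQ/dp)·(p/Q) = (-317.842) × (311/76775.569) = -1.28750…

-1.288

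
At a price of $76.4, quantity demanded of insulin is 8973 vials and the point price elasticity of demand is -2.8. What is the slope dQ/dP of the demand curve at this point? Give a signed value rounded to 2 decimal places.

Ed = (dQ/dP)·(P/Q) ⇒ dQ/dP = Ed·Q/P = (-2.8)·8973/76.4 = -328.8534…

-328.85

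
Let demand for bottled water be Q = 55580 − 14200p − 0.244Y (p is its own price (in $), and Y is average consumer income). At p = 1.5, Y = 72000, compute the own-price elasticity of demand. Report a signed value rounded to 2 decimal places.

At the given values, Q = 55580 − 14200(1.5) − 0.244(72000) = 16712.
∂Q/∂p = −14200.
E = (-14200) × (1.5/16712) = -1.2745…

-1.27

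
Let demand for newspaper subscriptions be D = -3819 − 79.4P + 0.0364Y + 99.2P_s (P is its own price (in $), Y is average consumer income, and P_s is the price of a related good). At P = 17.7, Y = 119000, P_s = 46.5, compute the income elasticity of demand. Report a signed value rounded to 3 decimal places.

1.164

At the given values, D = -3819 − 79.4(17.7) + 0.0364(119000) + 99.2(46.5) = 3720.02.
∂D/∂Y = 0.0364.
E = (0.0364) × (119000/3720.02) = 1.16440…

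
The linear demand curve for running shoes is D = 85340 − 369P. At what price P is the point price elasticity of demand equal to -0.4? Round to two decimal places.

66.08

Ed = −369P/(85340 − 369P). Set this equal to -0.4:
369P = 0.4·(85340 − 369P) ⇒ 369P(1 + 0.4) = 0.4·85340
P = 0.4·85340 / (369·1.4) = 66.0782…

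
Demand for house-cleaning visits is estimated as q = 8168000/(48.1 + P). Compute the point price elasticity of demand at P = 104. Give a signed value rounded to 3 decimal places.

-0.684

dq/dP = −8168000/(48.1 + P)² = -353.067. At P = 104, q = 53701.5.
Ed = (dq/dP)·(P/q) = (-353.067) × (104/53701.5) = -0.68376…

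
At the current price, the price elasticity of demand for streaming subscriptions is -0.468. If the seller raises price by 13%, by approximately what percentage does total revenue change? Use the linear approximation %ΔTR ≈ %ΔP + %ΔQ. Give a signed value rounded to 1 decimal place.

%ΔQ ≈ Ed × %ΔP = (-0.468) × (+13%) = -6.0840%
%ΔTR ≈ %ΔP + %ΔQ = (+13%) + (-6.0840%) = +6.9160%

+6.9%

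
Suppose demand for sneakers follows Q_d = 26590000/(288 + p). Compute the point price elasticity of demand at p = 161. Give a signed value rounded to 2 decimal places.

dQ_d/dp = −26590000/(288 + p)² = -131.894. At p = 161, Q_d = 59220.5.
Ed = (dQ_d/dp)·(p/Q_d) = (-131.894) × (161/59220.5) = -0.3585…

-0.36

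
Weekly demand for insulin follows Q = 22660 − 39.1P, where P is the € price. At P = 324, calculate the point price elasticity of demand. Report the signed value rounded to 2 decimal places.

dQ/dP = −39.1. At P = 324, Q = 22660 − 39.1(324) = 9991.6.
Ed = (dQ/dP)·(P/Q) = −39.1 × (324/9991.6) = -1.2679…

-1.27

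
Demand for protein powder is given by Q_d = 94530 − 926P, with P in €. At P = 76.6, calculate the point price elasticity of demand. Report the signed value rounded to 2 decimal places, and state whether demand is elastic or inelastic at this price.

dQ_d/dP = −926. At P = 76.6, Q_d = 94530 − 926(76.6) = 23598.4.
Ed = (dQ_d/dP)·(P/Q_d) = −926 × (76.6/23598.4) = -3.0057…
|Ed| = 3.01 > 1, so demand is elastic.

-3.01; elastic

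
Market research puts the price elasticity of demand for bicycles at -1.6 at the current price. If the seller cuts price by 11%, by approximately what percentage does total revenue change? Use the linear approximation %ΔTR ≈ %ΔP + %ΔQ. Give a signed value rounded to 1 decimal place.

+6.6%

%ΔQ ≈ Ed × %ΔP = (-1.6) × (-11%) = +17.6000%
%ΔTR ≈ %ΔP + %ΔQ = (-11%) + (+17.6000%) = +6.6000%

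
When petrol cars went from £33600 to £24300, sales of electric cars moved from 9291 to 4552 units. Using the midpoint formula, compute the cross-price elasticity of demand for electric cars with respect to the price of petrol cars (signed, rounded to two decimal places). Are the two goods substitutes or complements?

2.13; substitutes

%ΔQ_{electric cars} = (4552 − 9291)/avg = -4739/6921.5 = -0.684678…
%ΔP_{petrol cars} = (24300 − 33600)/avg = -9300/28950 = -0.321243…
E_cross = (-4739/6921.5) / (-9300/28950) = 2.1313…
E_cross > 0 ⇒ the goods are substitutes.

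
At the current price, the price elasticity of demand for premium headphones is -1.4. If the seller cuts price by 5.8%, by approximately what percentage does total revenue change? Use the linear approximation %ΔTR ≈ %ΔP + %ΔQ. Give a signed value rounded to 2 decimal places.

+2.32%

%ΔQ ≈ Ed × %ΔP = (-1.4) × (-5.8%) = +8.1200%
%ΔTR ≈ %ΔP + %ΔQ = (-5.8%) + (+8.1200%) = +2.3200%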